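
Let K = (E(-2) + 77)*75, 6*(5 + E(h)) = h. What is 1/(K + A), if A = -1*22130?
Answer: -1/16755 ≈ -5.9684e-5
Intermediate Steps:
E(h) = -5 + h/6
A = -22130
K = 5375 (K = ((-5 + (⅙)*(-2)) + 77)*75 = ((-5 - ⅓) + 77)*75 = (-16/3 + 77)*75 = (215/3)*75 = 5375)
1/(K + A) = 1/(5375 - 22130) = 1/(-16755) = -1/16755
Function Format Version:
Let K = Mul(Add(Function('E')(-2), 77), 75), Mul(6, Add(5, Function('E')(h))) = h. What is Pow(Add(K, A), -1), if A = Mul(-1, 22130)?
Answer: Rational(-1, 16755) ≈ -5.9684e-5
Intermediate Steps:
Function('E')(h) = Add(-5, Mul(Rational(1, 6), h))
A = -22130
K = 5375 (K = Mul(Add(Add(-5, Mul(Rational(1, 6), -2)), 77), 75) = Mul(Add(Add(-5, Rational(-1, 3)), 77), 75) = Mul(Add(Rational(-16, 3), 77), 75) = Mul(Rational(215, 3), 75) = 5375)
Pow(Add(K, A), -1) = Pow(Add(5375, -22130), -1) = Pow(-16755, -1) = Rational(-1, 16755)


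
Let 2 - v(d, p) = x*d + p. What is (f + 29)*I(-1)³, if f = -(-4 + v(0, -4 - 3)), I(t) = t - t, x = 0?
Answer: 0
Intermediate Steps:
v(d, p) = 2 - p (v(d, p) = 2 - (0*d + p) = 2 - (0 + p) = 2 - p)
I(t) = 0
f = -5 (f = -(-4 + (2 - (-4 - 3))) = -(-4 + (2 - 1*(-7))) = -(-4 + (2 + 7)) = -(-4 + 9) = -1*5 = -5)
(f + 29)*I(-1)³ = (-5 + 29)*0³ = 24*0 = 0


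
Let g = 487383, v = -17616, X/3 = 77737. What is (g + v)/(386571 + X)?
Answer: 156589/206594 ≈ 0.75796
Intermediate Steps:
X = 233211 (X = 3*77737 = 233211)
(g + v)/(386571 + X) = (487383 - 17616)/(386571 + 233211) = 469767/619782 = 469767*(1/619782) = 156589/206594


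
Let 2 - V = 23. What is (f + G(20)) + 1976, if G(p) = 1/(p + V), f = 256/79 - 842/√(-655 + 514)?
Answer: 156281/79 + 842*I*√141/141 ≈ 1978.2 + 70.909*I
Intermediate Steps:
V = -21 (V = 2 - 1*23 = 2 - 23 = -21)
f = 256/79 + 842*I*√141/141 (f = 256*(1/79) - 842*(-I*√141/141) = 256/79 - 842*(-I*√141/141) = 256/79 - (-842)*I*√141/141 = 256/79 + 842*I*√141/141 ≈ 3.2405 + 70.909*I)
G(p) = 1/(-21 + p) (G(p) = 1/(p - 21) = 1/(-21 + p))
(f + G(20)) + 1976 = ((256/79 + 842*I*√141/141) + 1/(-21 + 20)) + 1976 = ((256/79 + 842*I*√141/141) + 1/(-1)) + 1976 = ((256/79 + 842*I*√141/141) - 1) + 1976 = (177/79 + 842*I*√141/141) + 1976 = 156281/79 + 842*I*√141/141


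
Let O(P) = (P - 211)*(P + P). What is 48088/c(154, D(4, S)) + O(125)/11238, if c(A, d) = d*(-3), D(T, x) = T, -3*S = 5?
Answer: -22527956/5619 ≈ -4009.2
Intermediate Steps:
S = -5/3 (S = -⅓*5 = -5/3 ≈ -1.6667)
c(A, d) = -3*d
O(P) = 2*P*(-211 + P) (O(P) = (-211 + P)*(2*P) = 2*P*(-211 + P))
48088/c(154, D(4, S)) + O(125)/11238 = 48088/((-3*4)) + (2*125*(-211 + 125))/11238 = 48088/(-12) + (2*125*(-86))*(1/11238) = 48088*(-1/12) - 21500*1/11238 = -12022/3 - 10750/5619 = -22527956/5619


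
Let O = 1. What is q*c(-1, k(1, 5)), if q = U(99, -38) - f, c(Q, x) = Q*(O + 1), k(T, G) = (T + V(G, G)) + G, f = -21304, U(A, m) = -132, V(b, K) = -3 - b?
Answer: -42344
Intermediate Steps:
k(T, G) = -3 + T (k(T, G) = (T + (-3 - G)) + G = (-3 + T - G) + G = -3 + T)
c(Q, x) = 2*Q (c(Q, x) = Q*(1 + 1) = Q*2 = 2*Q)
q = 21172 (q = -132 - 1*(-21304) = -132 + 21304 = 21172)
q*c(-1, k(1, 5)) = 21172*(2*(-1)) = 21172*(-2) = -42344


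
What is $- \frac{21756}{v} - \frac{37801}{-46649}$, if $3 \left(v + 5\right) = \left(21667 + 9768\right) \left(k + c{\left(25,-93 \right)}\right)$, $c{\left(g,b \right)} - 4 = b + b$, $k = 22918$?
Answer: $\frac{27013562300213}{33340326958105} \approx 0.81024$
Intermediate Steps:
$c{\left(g,b \right)} = 4 + 2 b$ ($c{\left(g,b \right)} = 4 + \left(b + b\right) = 4 + 2 b$)
$v = \frac{714706145}{3}$ ($v = -5 + \frac{\left(21667 + 9768\right) \left(22918 + \left(4 + 2 \left(-93\right)\right)\right)}{3} = -5 + \frac{31435 \left(22918 + \left(4 - 186\right)\right)}{3} = -5 + \frac{31435 \left(22918 - 182\right)}{3} = -5 + \frac{31435 \cdot 22736}{3} = -5 + \frac{1}{3} \cdot 714706160 = -5 + \frac{714706160}{3} = \frac{714706145}{3} \approx 2.3824 \cdot 10^{8}$)
$- \frac{21756}{v} - \frac{37801}{-46649} = - \frac{21756}{\frac{714706145}{3}} - \frac{37801}{-46649} = \left(-21756\right) \frac{3}{714706145} - - \frac{37801}{46649} = - \frac{65268}{714706145} + \frac{37801}{46649} = \frac{27013562300213}{33340326958105}$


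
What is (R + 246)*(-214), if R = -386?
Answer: 29960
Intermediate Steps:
(R + 246)*(-214) = (-386 + 246)*(-214) = -140*(-214) = 29960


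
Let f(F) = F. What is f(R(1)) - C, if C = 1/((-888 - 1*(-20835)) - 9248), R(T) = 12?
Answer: 128387/10699 ≈ 12.000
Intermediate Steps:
C = 1/10699 (C = 1/((-888 + 20835) - 9248) = 1/(19947 - 9248) = 1/10699 ≈ 9.3467e-5)
f(R(1)) - C = 12 - 1*1/10699 = 12 - 1/10699 = 128387/10699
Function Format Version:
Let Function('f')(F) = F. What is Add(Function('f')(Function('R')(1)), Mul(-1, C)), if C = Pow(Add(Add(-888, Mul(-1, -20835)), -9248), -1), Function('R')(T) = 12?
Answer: Rational(128387, 10699) ≈ 12.000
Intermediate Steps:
C = Rational(1, 10699) (C = Pow(Add(Add(-888, 20835), -9248), -1) = Pow(Add(19947, -9248), -1) = Pow(10699, -1) = Rational(1, 10699) ≈ 9.3467e-5)
Add(Function('f')(Function('R')(1)), Mul(-1, C)) = Add(12, Mul(-1, Rational(1, 10699))) = Add(12, Rational(-1, 10699)) = Rational(128387, 10699)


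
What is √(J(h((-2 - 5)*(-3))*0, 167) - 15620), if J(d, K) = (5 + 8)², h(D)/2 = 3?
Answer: I*√15451 ≈ 124.3*I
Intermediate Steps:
h(D) = 6 (h(D) = 2*3 = 6)
J(d, K) = 169 (J(d, K) = 13² = 169)
√(J(h((-2 - 5)*(-3))*0, 167) - 15620) = √(169 - 15620) = √(-15451) = I*√15451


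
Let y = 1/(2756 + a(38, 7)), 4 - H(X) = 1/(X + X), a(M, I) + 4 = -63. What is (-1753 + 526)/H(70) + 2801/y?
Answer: 4210154171/559 ≈ 7.5316e+6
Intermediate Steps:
a(M, I) = -67 (a(M, I) = -4 - 63 = -67)
H(X) = 4 - 1/(2*X) (H(X) = 4 - 1/(X + X) = 4 - 1/(2*X))
y = 1/2689 (y = 1/(2756 - 67) = 1/2689 ≈ 0.00037189)
(-1753 + 526)/H(70) + 2801/y = (-1753 + 526)/(4 - ½/70) + 2801/(1/2689) = -1227/(4 - ½*1/70) + 2801*2689 = -1227/(4 - 1/140) + 7531889 = -1227/559/140 + 7531889 = -1227*140/559 + 7531889 = -171780/559 + 7531889 = 4210154171/559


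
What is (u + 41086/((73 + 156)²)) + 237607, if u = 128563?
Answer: 19202362056/52441 ≈ 3.6617e+5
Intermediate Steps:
(u + 41086/((73 + 156)²)) + 237607 = (128563 + 41086/((73 + 156)²)) + 237607 = (128563 + 41086/(229²)) + 237607 = (128563 + 41086/52441) + 237607 = 6742013369/52441 + 237607 = 19202362056/52441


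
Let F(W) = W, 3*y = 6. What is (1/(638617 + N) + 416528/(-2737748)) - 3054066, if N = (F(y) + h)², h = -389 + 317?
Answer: -1345153800914959121/440446844929 ≈ -3.0541e+6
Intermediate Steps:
y = 2 (y = (⅓)*6 = 2)
h = -72
N = 4900 (N = (2 - 72)² = (-70)² = 4900)
(1/(638617 + N) + 416528/(-2737748)) - 3054066 = (1/(638617 + 4900) + 416528/(-2737748)) - 3054066 = (1/643517 + 416528*(-1/2737748)) - 3054066 = (1/643517 - 104132/684437) - 3054066 = -67010027807/440446844929 - 3054066 = -1345153800914959121/440446844929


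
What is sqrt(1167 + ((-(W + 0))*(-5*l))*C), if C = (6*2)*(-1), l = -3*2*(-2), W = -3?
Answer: sqrt(3327) ≈ 57.680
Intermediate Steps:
l = 12 (l = -6*(-2) = 12)
C = -12 (C = 12*(-1) = -12)
sqrt(1167 + ((-(W + 0))*(-5*l))*C) = sqrt(1167 + ((-(-3 + 0))*(-5*12))*(-12)) = sqrt(1167 + (-1*(-3)*(-60))*(-12)) = sqrt(1167 + (3*(-60))*(-12)) = sqrt(1167 - 180*(-12)) = sqrt(1167 + 2160) = sqrt(3327)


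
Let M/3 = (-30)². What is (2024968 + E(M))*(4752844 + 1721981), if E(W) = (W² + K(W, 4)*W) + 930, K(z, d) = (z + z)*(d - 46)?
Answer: -3904605027732150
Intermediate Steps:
K(z, d) = 2*z*(-46 + d) (K(z, d) = (2*z)*(-46 + d) = 2*z*(-46 + d))
M = 2700 (M = 3*(-30)² = 3*900 = 2700)
E(W) = 930 - 83*W² (E(W) = (W² + (2*W*(-46 + 4))*W) + 930 = (W² + (2*W*(-42))*W) + 930 = (W² + (-84*W)*W) + 930 = (W² - 84*W²) + 930 = -83*W² + 930 = 930 - 83*W²)
(2024968 + E(M))*(4752844 + 1721981) = (2024968 + (930 - 83*2700²))*(4752844 + 1721981) = (2024968 + (930 - 83*7290000))*6474825 = (2024968 + (930 - 605070000))*6474825 = (2024968 - 605069070)*6474825 = -603044102*6474825 = -3904605027732150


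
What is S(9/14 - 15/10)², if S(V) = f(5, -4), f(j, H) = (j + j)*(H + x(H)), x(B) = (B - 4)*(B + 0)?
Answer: 78400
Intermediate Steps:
x(B) = B*(-4 + B) (x(B) = (-4 + B)*B = B*(-4 + B))
f(j, H) = 2*j*(H + H*(-4 + H)) (f(j, H) = (j + j)*(H + H*(-4 + H)) = (2*j)*(H + H*(-4 + H)) = 2*j*(H + H*(-4 + H)))
S(V) = 280 (S(V) = 2*(-4)*5*(-3 - 4) = 2*(-4)*5*(-7) = 280)
S(9/14 - 15/10)² = 280² = 78400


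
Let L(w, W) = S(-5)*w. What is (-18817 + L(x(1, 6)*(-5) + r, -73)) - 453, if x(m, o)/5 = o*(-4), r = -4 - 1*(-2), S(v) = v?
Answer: -22260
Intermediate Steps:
r = -2 (r = -4 + 2 = -2)
x(m, o) = -20*o (x(m, o) = 5*(o*(-4)) = 5*(-4*o) = -20*o)
L(w, W) = -5*w
(-18817 + L(x(1, 6)*(-5) + r, -73)) - 453 = (-18817 - 5*(-20*6*(-5) - 2)) - 453 = (-18817 - 5*(-120*(-5) - 2)) - 453 = (-18817 - 5*(600 - 2)) - 453 = (-18817 - 5*598) - 453 = (-18817 - 2990) - 453 = -21807 - 453 = -22260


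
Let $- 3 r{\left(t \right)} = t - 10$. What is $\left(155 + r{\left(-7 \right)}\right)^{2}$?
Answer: $\frac{232324}{9} \approx 25814.0$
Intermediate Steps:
$r{\left(t \right)} = \frac{10}{3} - \frac{t}{3}$ ($r{\left(t \right)} = - \frac{t - 10}{3} = - \frac{-10 + t}{3} = \frac{10}{3} - \frac{t}{3}$)
$\left(155 + r{\left(-7 \right)}\right)^{2} = \left(155 + \left(\frac{10}{3} - - \frac{7}{3}\right)\right)^{2} = \left(155 + \left(\frac{10}{3} + \frac{7}{3}\right)\right)^{2} = \left(155 + \frac{17}{3}\right)^{2} = \left(\frac{482}{3}\right)^{2} = \frac{232324}{9}$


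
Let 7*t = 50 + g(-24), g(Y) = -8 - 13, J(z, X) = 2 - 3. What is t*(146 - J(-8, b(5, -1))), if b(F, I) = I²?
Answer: 609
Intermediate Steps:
J(z, X) = -1
g(Y) = -21
t = 29/7 (t = (50 - 21)/7 = (⅐)*29 = 29/7 ≈ 4.1429)
t*(146 - J(-8, b(5, -1))) = 29*(146 - 1*(-1))/7 = 29*(146 + 1)/7 = (29/7)*147 = 609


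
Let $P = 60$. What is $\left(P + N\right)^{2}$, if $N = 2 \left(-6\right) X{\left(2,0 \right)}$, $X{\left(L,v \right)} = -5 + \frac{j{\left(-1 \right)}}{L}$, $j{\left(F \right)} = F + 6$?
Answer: $8100$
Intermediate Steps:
$j{\left(F \right)} = 6 + F$
$X{\left(L,v \right)} = -5 + \frac{5}{L}$ ($X{\left(L,v \right)} = -5 + \frac{6 - 1}{L} = -5 + \frac{5}{L}$)
$N = 30$ ($N = 2 \left(-6\right) \left(-5 + \frac{5}{2}\right) = - 12 \left(-5 + 5 \cdot \frac{1}{2}\right) = - 12 \left(-5 + \frac{5}{2}\right) = \left(-12\right) \left(- \frac{5}{2}\right) = 30$)
$\left(P + N\right)^{2} = \left(60 + 30\right)^{2} = 90^{2} = 8100$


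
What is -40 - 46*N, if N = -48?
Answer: 2168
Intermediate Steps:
-40 - 46*N = -40 - 46*(-48) = -40 + 2208 = 2168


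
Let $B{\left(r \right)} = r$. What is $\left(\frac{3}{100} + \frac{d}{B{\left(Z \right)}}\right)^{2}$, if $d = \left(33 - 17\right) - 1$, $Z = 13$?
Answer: $\frac{2368521}{1690000} \approx 1.4015$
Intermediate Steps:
$d = 15$ ($d = 16 - 1 = 15$)
$\left(\frac{3}{100} + \frac{d}{B{\left(Z \right)}}\right)^{2} = \left(\frac{3}{100} + \frac{15}{13}\right)^{2} = \left(\frac{1539}{1300}\right)^{2} = \frac{2368521}{1690000}$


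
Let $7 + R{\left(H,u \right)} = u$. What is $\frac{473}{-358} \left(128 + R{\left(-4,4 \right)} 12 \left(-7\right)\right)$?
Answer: $- \frac{89870}{179} \approx -502.07$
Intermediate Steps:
$R{\left(H,u \right)} = -7 + u$
$\frac{473}{-358} \left(128 + R{\left(-4,4 \right)} 12 \left(-7\right)\right) = \frac{473}{-358} \left(128 + \left(-7 + 4\right) 12 \left(-7\right)\right) = 473 \left(- \frac{1}{358}\right) \left(128 - -252\right) = - \frac{473 \left(128 + 252\right)}{358} = \left(- \frac{473}{358}\right) 380 = - \frac{89870}{179}$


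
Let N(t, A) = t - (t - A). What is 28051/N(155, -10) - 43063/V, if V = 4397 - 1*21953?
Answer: -246016363/87780 ≈ -2802.6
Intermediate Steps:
V = -17556 (V = 4397 - 21953 = -17556)
N(t, A) = A (N(t, A) = t + (A - t) = A)
28051/N(155, -10) - 43063/V = 28051/(-10) - 43063/(-17556) = 28051*(-⅒) - 43063*(-1/17556) = -28051/10 + 43063/17556 = -246016363/87780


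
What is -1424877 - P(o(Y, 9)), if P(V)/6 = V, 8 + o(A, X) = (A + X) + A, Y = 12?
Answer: -1425027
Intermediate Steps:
o(A, X) = -8 + X + 2*A (o(A, X) = -8 + ((A + X) + A) = -8 + (X + 2*A) = -8 + X + 2*A)
P(V) = 6*V
-1424877 - P(o(Y, 9)) = -1424877 - 6*(-8 + 9 + 2*12) = -1424877 - 6*(-8 + 9 + 24) = -1424877 - 6*25 = -1424877 - 1*150 = -1424877 - 150 = -1425027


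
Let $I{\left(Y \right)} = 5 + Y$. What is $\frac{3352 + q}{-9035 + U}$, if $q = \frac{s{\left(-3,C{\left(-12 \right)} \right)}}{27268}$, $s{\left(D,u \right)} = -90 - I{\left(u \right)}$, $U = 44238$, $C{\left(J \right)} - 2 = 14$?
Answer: $\frac{91402225}{959915404} \approx 0.095219$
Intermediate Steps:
$C{\left(J \right)} = 16$ ($C{\left(J \right)} = 2 + 14 = 16$)
$s{\left(D,u \right)} = -95 - u$ ($s{\left(D,u \right)} = -90 - \left(5 + u\right) = -95 - u$)
$q = - \frac{111}{27268}$ ($q = \frac{-95 - 16}{27268} = \left(-95 - 16\right) \frac{1}{27268} = \left(-111\right) \frac{1}{27268} = - \frac{111}{27268} \approx -0.0040707$)
$\frac{3352 + q}{-9035 + U} = \frac{3352 - \frac{111}{27268}}{-9035 + 44238} = \frac{91402225}{27268 \cdot 35203} = \frac{91402225}{27268} \cdot \frac{1}{35203} = \frac{91402225}{959915404}$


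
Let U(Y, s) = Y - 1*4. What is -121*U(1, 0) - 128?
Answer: 235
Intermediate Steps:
U(Y, s) = -4 + Y (U(Y, s) = Y - 4 = -4 + Y)
-121*U(1, 0) - 128 = -121*(-4 + 1) - 128 = -121*(-3) - 128 = 363 - 128 = 235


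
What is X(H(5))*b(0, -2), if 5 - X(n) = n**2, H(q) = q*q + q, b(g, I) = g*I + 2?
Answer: -1790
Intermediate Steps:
b(g, I) = 2 + I*g (b(g, I) = I*g + 2 = 2 + I*g)
H(q) = q + q**2 (H(q) = q**2 + q = q + q**2)
X(n) = 5 - n**2
X(H(5))*b(0, -2) = (5 - (5*(1 + 5))**2)*(2 - 2*0) = (5 - (5*6)**2)*(2 + 0) = (5 - 1*30**2)*2 = (5 - 1*900)*2 = (5 - 900)*2 = -895*2 = -1790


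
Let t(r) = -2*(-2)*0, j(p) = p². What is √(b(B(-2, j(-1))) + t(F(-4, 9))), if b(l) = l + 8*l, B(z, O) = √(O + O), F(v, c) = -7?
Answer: 3*2^(¼) ≈ 3.5676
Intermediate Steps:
B(z, O) = √2*√O (B(z, O) = √(2*O) = √2*√O)
b(l) = 9*l
t(r) = 0 (t(r) = 4*0 = 0)
√(b(B(-2, j(-1))) + t(F(-4, 9))) = √(9*(√2*√((-1)²)) + 0) = √(9*(√2*√1) + 0) = √(9*(√2*1) + 0) = √(9*√2 + 0) = √(9*√2) = 3*2^(¼)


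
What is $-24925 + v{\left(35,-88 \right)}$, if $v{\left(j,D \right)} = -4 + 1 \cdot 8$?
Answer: $-24921$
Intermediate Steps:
$v{\left(j,D \right)} = 4$ ($v{\left(j,D \right)} = -4 + 8 = 4$)
$-24925 + v{\left(35,-88 \right)} = -24925 + 4 = -24921$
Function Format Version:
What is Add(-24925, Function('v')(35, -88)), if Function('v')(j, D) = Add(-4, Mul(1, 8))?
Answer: -24921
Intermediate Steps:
Function('v')(j, D) = 4 (Function('v')(j, D) = Add(-4, 8) = 4)
Add(-24925, Function('v')(35, -88)) = Add(-24925, 4) = -24921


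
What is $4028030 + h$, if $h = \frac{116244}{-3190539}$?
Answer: $\frac{4283862230642}{1063513} \approx 4.028 \cdot 10^{6}$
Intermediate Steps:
$h = - \frac{38748}{1063513}$ ($h = 116244 \left(- \frac{1}{3190539}\right) = - \frac{38748}{1063513} \approx -0.036434$)
$4028030 + h = 4028030 - \frac{38748}{1063513} = \frac{4283862230642}{1063513}$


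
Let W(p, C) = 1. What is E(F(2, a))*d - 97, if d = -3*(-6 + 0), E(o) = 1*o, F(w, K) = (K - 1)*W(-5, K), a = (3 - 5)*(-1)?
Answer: -79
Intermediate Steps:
a = 2 (a = -2*(-1) = 2)
F(w, K) = -1 + K (F(w, K) = (K - 1)*1 = (-1 + K)*1 = -1 + K)
E(o) = o
d = 18 (d = -3*(-6) = 18)
E(F(2, a))*d - 97 = (-1 + 2)*18 - 97 = 1*18 - 97 = 18 - 97 = -79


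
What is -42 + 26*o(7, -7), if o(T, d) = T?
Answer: 140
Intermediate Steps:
-42 + 26*o(7, -7) = -42 + 26*7 = -42 + 182 = 140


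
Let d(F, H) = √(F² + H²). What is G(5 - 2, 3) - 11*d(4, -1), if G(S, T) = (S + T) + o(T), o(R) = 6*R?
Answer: 24 - 11*√17 ≈ -21.354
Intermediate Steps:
G(S, T) = S + 7*T (G(S, T) = (S + T) + 6*T = S + 7*T)
G(5 - 2, 3) - 11*d(4, -1) = ((5 - 2) + 7*3) - 11*√(4² + (-1)²) = (3 + 21) - 11*√(16 + 1) = 24 - 11*√17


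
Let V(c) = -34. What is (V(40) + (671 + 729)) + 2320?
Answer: 3686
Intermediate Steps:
(V(40) + (671 + 729)) + 2320 = (-34 + (671 + 729)) + 2320 = (-34 + 1400) + 2320 = 1366 + 2320 = 3686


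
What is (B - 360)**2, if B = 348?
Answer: 144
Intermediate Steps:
(B - 360)**2 = (348 - 360)**2 = (-12)**2 = 144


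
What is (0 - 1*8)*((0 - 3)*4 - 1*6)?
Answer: 144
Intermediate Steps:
(0 - 1*8)*((0 - 3)*4 - 1*6) = (0 - 8)*(-3*4 - 6) = -8*(-12 - 6) = -8*(-18) = 144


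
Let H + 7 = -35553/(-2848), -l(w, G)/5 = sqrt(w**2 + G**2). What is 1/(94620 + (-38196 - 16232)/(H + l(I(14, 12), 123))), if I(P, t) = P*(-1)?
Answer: 73504326728829817/6955030652147546299196 - 689798700800*sqrt(613)/1738757663036886574799 ≈ 1.0559e-5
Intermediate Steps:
I(P, t) = -P
l(w, G) = -5*sqrt(G**2 + w**2) (l(w, G) = -5*sqrt(w**2 + G**2) = -5*sqrt(G**2 + w**2))
H = 15617/2848 (H = -7 - 35553/(-2848) = -7 - 35553*(-1/2848) = -7 + 35553/2848 = 15617/2848 ≈ 5.4835)
1/(94620 + (-38196 - 16232)/(H + l(I(14, 12), 123))) = 1/(94620 + (-38196 - 16232)/(15617/2848 - 5*sqrt(123**2 + (-1*14)**2))) = 1/(94620 - 54428/(15617/2848 - 5*sqrt(15129 + (-14)**2))) = 1/(94620 - 54428/(15617/2848 - 5*sqrt(15129 + 196))) = 1/(94620 - 54428/(15617/2848 - 25*sqrt(613)))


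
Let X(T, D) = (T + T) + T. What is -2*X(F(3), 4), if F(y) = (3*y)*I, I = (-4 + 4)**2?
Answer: 0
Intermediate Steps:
I = 0 (I = 0**2 = 0)
F(y) = 0 (F(y) = (3*y)*0 = 0)
X(T, D) = 3*T (X(T, D) = 2*T + T = 3*T)
-2*X(F(3), 4) = -6*0 = -2*0 = 0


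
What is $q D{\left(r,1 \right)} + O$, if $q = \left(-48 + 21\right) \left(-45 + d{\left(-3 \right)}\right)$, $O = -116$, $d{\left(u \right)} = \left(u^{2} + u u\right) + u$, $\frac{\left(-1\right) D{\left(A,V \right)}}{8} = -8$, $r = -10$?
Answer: $51724$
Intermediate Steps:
$D{\left(A,V \right)} = 64$ ($D{\left(A,V \right)} = \left(-8\right) \left(-8\right) = 64$)
$d{\left(u \right)} = u + 2 u^{2}$ ($d{\left(u \right)} = \left(u^{2} + u^{2}\right) + u = 2 u^{2} + u = u + 2 u^{2}$)
$q = 810$ ($q = \left(-48 + 21\right) \left(-45 - 3 \left(1 + 2 \left(-3\right)\right)\right) = - 27 \left(-45 - 3 \left(1 - 6\right)\right) = - 27 \left(-45 - -15\right) = - 27 \left(-45 + 15\right) = \left(-27\right) \left(-30\right) = 810$)
$q D{\left(r,1 \right)} + O = 810 \cdot 64 - 116 = 51840 - 116 = 51724$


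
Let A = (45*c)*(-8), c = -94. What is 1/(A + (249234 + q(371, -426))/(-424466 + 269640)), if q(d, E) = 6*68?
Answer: 77413/2619531099 ≈ 2.9552e-5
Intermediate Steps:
q(d, E) = 408
A = 33840 (A = (45*(-94))*(-8) = -4230*(-8) = 33840)
1/(A + (249234 + q(371, -426))/(-424466 + 269640)) = 1/(33840 + (249234 + 408)/(-424466 + 269640)) = 1/(33840 + 249642/(-154826)) = 1/(33840 + 249642*(-1/154826)) = 1/(33840 - 124821/77413) = 1/(2619531099/77413) = 77413/2619531099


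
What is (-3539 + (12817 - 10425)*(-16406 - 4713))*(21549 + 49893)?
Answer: -3609263199654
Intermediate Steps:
(-3539 + (12817 - 10425)*(-16406 - 4713))*(21549 + 49893) = (-3539 + 2392*(-21119))*71442 = (-3539 - 50516648)*71442 = -50520187*71442 = -3609263199654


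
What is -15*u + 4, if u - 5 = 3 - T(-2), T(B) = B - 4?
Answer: -206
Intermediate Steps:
T(B) = -4 + B
u = 14 (u = 5 + (3 - (-4 - 2)) = 5 + (3 - 1*(-6)) = 5 + (3 + 6) = 5 + 9 = 14)
-15*u + 4 = -15*14 + 4 = -210 + 4 = -206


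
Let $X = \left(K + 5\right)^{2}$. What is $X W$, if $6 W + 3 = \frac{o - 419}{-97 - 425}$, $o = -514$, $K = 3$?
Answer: $- \frac{3376}{261} \approx -12.935$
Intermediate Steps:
$X = 64$ ($X = \left(3 + 5\right)^{2} = 8^{2} = 64$)
$W = - \frac{211}{1044}$ ($W = - \frac{1}{2} + \frac{\left(-514 - 419\right) \frac{1}{-97 - 425}}{6} = - \frac{1}{2} + \frac{\left(-933\right) \frac{1}{-522}}{6} = - \frac{1}{2} + \frac{\left(-933\right) \left(- \frac{1}{522}\right)}{6} = - \frac{1}{2} + \frac{1}{6} \cdot \frac{311}{174} = - \frac{1}{2} + \frac{311}{1044} = - \frac{211}{1044} \approx -0.20211$)
$X W = 64 \left(- \frac{211}{1044}\right) = - \frac{3376}{261}$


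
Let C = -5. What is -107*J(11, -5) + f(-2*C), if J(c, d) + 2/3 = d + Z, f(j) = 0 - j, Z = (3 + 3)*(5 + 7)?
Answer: -21323/3 ≈ -7107.7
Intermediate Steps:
Z = 72 (Z = 6*12 = 72)
f(j) = -j
J(c, d) = 214/3 + d (J(c, d) = -⅔ + (d + 72) = -⅔ + (72 + d) = 214/3 + d)
-107*J(11, -5) + f(-2*C) = -107*(214/3 - 5) - (-2)*(-5) = -107*199/3 - 1*10 = -21293/3 - 10 = -21323/3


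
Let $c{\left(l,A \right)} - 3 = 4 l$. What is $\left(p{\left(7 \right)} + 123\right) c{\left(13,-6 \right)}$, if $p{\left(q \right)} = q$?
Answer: $7150$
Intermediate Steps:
$c{\left(l,A \right)} = 3 + 4 l$
$\left(p{\left(7 \right)} + 123\right) c{\left(13,-6 \right)} = \left(7 + 123\right) \left(3 + 4 \cdot 13\right) = 130 \left(3 + 52\right) = 130 \cdot 55 = 7150$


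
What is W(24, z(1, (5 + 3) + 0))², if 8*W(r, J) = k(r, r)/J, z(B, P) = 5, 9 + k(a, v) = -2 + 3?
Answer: 1/25 ≈ 0.040000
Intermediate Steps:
k(a, v) = -8 (k(a, v) = -9 + (-2 + 3) = -9 + 1 = -8)
W(r, J) = -1/J (W(r, J) = (-8/J)/8 = -1/J)
W(24, z(1, (5 + 3) + 0))² = (-1/5)² = (-1*⅕)² = (-⅕)² = 1/25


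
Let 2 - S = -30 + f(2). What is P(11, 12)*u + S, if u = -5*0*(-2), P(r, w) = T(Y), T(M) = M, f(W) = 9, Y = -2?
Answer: 23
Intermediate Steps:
P(r, w) = -2
S = 23 (S = 2 - (-30 + 9) = 2 - 1*(-21) = 2 + 21 = 23)
u = 0 (u = 0*(-2) = 0)
P(11, 12)*u + S = -2*0 + 23 = 0 + 23 = 23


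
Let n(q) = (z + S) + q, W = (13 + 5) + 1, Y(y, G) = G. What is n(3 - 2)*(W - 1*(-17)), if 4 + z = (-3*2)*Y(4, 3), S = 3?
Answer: -648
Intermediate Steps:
W = 19 (W = 18 + 1 = 19)
z = -22 (z = -4 - 3*2*3 = -4 - 6*3 = -4 - 18 = -22)
n(q) = -19 + q (n(q) = (-22 + 3) + q = -19 + q)
n(3 - 2)*(W - 1*(-17)) = (-19 + (3 - 2))*(19 - 1*(-17)) = (-19 + 1)*(19 + 17) = -18*36 = -648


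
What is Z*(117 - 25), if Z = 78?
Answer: 7176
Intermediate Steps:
Z*(117 - 25) = 78*(117 - 25) = 78*92 = 7176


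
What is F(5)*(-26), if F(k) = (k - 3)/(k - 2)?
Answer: -52/3 ≈ -17.333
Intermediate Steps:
F(k) = (-3 + k)/(-2 + k)
F(5)*(-26) = ((-3 + 5)/(-2 + 5))*(-26) = (2/3)*(-26) = -52/3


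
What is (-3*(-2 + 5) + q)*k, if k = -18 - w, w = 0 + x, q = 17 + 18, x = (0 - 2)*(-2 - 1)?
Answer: -624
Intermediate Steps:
x = 6 (x = -2*(-3) = 6)
q = 35
w = 6 (w = 0 + 6 = 6)
k = -24 (k = -18 - 1*6 = -18 - 6 = -24)
(-3*(-2 + 5) + q)*k = (-3*(-2 + 5) + 35)*(-24) = (-3*3 + 35)*(-24) = (-9 + 35)*(-24) = 26*(-24) = -624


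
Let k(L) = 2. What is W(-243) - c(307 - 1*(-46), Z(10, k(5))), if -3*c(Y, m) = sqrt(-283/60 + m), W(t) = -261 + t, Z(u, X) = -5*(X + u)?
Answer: -504 + I*sqrt(58245)/90 ≈ -504.0 + 2.6816*I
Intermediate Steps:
Z(u, X) = -5*X - 5*u
c(Y, m) = -sqrt(-283/60 + m)/3
W(-243) - c(307 - 1*(-46), Z(10, k(5))) = (-261 - 243) - (-1)*sqrt(-4245 + 900*(-5*2 - 5*10))/90 = -504 - (-1)*sqrt(-4245 + 900*(-10 - 50))/90 = -504 - (-1)*sqrt(-4245 + 900*(-60))/90 = -504 - (-1)*sqrt(-4245 - 54000)/90 = -504 - (-1)*sqrt(-58245)/90 = -504 - (-1)*I*sqrt(58245)/90 = -504 + I*sqrt(58245)/90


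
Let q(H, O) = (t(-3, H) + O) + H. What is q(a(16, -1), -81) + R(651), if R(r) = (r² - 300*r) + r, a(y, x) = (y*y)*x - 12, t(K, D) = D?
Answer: 228535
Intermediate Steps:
a(y, x) = -12 + x*y² (a(y, x) = y²*x - 12 = x*y² - 12 = -12 + x*y²)
q(H, O) = O + 2*H (q(H, O) = (H + O) + H = O + 2*H)
R(r) = r² - 299*r
q(a(16, -1), -81) + R(651) = (-81 + 2*(-12 - 1*16²)) + 651*(-299 + 651) = (-81 + 2*(-12 - 1*256)) + 651*352 = (-81 + 2*(-12 - 256)) + 229152 = (-81 + 2*(-268)) + 229152 = (-81 - 536) + 229152 = -617 + 229152 = 228535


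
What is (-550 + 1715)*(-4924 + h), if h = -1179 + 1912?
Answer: -4882515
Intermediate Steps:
h = 733
(-550 + 1715)*(-4924 + h) = (-550 + 1715)*(-4924 + 733) = 1165*(-4191) = -4882515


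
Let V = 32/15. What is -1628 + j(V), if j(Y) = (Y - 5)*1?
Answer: -24463/15 ≈ -1630.9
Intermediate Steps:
V = 32/15 (V = 32*(1/15) = 32/15 ≈ 2.1333)
j(Y) = -5 + Y (j(Y) = (-5 + Y)*1 = -5 + Y)
-1628 + j(V) = -1628 + (-5 + 32/15) = -1628 - 43/15 = -24463/15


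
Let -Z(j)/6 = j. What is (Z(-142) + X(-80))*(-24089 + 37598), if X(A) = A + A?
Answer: 9348228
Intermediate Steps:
X(A) = 2*A
Z(j) = -6*j
(Z(-142) + X(-80))*(-24089 + 37598) = (-6*(-142) + 2*(-80))*(-24089 + 37598) = (852 - 160)*13509 = 692*13509 = 9348228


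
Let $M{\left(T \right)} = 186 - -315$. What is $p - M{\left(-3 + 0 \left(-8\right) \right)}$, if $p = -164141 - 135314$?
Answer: $-299956$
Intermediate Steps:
$M{\left(T \right)} = 501$ ($M{\left(T \right)} = 186 + 315 = 501$)
$p = -299455$
$p - M{\left(-3 + 0 \left(-8\right) \right)} = -299455 - 501 = -299956$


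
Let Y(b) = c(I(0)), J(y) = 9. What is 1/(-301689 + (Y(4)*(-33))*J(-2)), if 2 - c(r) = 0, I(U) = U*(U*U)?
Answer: -1/302283 ≈ -3.3082e-6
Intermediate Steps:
I(U) = U³ (I(U) = U*U² = U³)
c(r) = 2 (c(r) = 2 - 1*0 = 2 + 0 = 2)
Y(b) = 2
1/(-301689 + (Y(4)*(-33))*J(-2)) = 1/(-301689 + (2*(-33))*9) = 1/(-301689 - 66*9) = 1/(-301689 - 594) = 1/(-302283) = -1/302283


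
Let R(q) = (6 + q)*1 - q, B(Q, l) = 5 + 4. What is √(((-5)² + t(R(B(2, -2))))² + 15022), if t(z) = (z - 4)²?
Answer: √15863 ≈ 125.95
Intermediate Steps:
B(Q, l) = 9
R(q) = 6 (R(q) = (6 + q) - q = 6)
t(z) = (-4 + z)²
√(((-5)² + t(R(B(2, -2))))² + 15022) = √(((-5)² + (-4 + 6)²)² + 15022) = √((25 + 2²)² + 15022) = √((25 + 4)² + 15022) = √(29² + 15022) = √(841 + 15022) = √15863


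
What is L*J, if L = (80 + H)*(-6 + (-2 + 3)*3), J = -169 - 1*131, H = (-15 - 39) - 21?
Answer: 4500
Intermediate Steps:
H = -75 (H = -54 - 21 = -75)
J = -300 (J = -169 - 131 = -300)
L = -15 (L = (80 - 75)*(-6 + (-2 + 3)*3) = 5*(-6 + 1*3) = 5*(-6 + 3) = 5*(-3) = -15)
L*J = -15*(-300) = 4500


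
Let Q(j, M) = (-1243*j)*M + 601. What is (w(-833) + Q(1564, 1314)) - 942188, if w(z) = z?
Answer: -2555426748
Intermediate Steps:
Q(j, M) = 601 - 1243*M*j (Q(j, M) = -1243*M*j + 601 = 601 - 1243*M*j)
(w(-833) + Q(1564, 1314)) - 942188 = (-833 + (601 - 1243*1314*1564)) - 942188 = (-833 + (601 - 2554484328)) - 942188 = (-833 - 2554483727) - 942188 = -2554484560 - 942188 = -2555426748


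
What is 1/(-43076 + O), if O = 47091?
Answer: 1/4015 ≈ 0.00024907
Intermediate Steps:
1/(-43076 + O) = 1/(-43076 + 47091) = 1/4015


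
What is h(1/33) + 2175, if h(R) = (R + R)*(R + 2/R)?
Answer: 2372933/1089 ≈ 2179.0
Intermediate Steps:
h(R) = 2*R*(R + 2/R) (h(R) = (2*R)*(R + 2/R) = 2*R*(R + 2/R))
h(1/33) + 2175 = (4 + 2*(1/33)²) + 2175 = (4 + 2*(1/1089)) + 2175 = (4 + 2/1089) + 2175 = 4358/1089 + 2175 = 2372933/1089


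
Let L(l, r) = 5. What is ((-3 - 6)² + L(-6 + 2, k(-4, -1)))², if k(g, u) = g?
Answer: 7396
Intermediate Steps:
((-3 - 6)² + L(-6 + 2, k(-4, -1)))² = ((-3 - 6)² + 5)² = ((-9)² + 5)² = (81 + 5)² = 86² = 7396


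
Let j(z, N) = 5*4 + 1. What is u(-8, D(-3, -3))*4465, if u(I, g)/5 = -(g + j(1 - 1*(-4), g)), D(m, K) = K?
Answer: -401850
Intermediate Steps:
j(z, N) = 21 (j(z, N) = 20 + 1 = 21)
u(I, g) = -105 - 5*g (u(I, g) = 5*(-(g + 21)) = 5*(-(21 + g)) = 5*(-21 - g) = -105 - 5*g)
u(-8, D(-3, -3))*4465 = (-105 - 5*(-3))*4465 = (-105 + 15)*4465 = -90*4465 = -401850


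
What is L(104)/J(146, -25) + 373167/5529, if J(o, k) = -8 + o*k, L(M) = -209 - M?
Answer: 455591821/6741694 ≈ 67.578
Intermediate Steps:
J(o, k) = -8 + k*o
L(104)/J(146, -25) + 373167/5529 = (-209 - 1*104)/(-8 - 25*146) + 373167/5529 = (-209 - 104)/(-8 - 3650) + 373167*(1/5529) = -313/(-3658) + 124389/1843 = -313*(-1/3658) + 124389/1843 = 313/3658 + 124389/1843 = 455591821/6741694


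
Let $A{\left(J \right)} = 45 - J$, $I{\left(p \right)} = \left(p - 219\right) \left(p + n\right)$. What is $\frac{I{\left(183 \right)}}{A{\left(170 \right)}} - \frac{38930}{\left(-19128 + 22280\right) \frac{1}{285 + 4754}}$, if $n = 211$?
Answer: $- \frac{12238162891}{197000} \approx -62123.0$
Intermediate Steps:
$I{\left(p \right)} = \left(-219 + p\right) \left(211 + p\right)$ ($I{\left(p \right)} = \left(p - 219\right) \left(p + 211\right) = \left(-219 + p\right) \left(211 + p\right)$)
$\frac{I{\left(183 \right)}}{A{\left(170 \right)}} - \frac{38930}{\left(-19128 + 22280\right) \frac{1}{285 + 4754}} = \frac{-46209 + 183^{2} - 1464}{45 - 170} - \frac{38930}{\left(-19128 + 22280\right) \frac{1}{285 + 4754}} = \frac{-46209 + 33489 - 1464}{45 - 170} - \frac{38930}{3152 \cdot \frac{1}{5039}} = - \frac{14184}{-125} - \frac{38930}{3152 \cdot \frac{1}{5039}} = \left(-14184\right) \left(- \frac{1}{125}\right) - \frac{38930}{\frac{3152}{5039}} = \frac{14184}{125} - \frac{98084135}{1576} = - \frac{12238162891}{197000}$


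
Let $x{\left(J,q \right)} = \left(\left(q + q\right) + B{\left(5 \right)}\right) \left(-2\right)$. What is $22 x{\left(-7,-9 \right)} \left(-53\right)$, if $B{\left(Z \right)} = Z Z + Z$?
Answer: $27984$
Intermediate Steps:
$B{\left(Z \right)} = Z + Z^{2}$ ($B{\left(Z \right)} = Z^{2} + Z = Z + Z^{2}$)
$x{\left(J,q \right)} = -60 - 4 q$ ($x{\left(J,q \right)} = \left(\left(q + q\right) + 5 \left(1 + 5\right)\right) \left(-2\right) = \left(2 q + 5 \cdot 6\right) \left(-2\right) = \left(2 q + 30\right) \left(-2\right) = \left(30 + 2 q\right) \left(-2\right) = -60 - 4 q$)
$22 x{\left(-7,-9 \right)} \left(-53\right) = 22 \left(-60 - -36\right) \left(-53\right) = 22 \left(-60 + 36\right) \left(-53\right) = 22 \left(-24\right) \left(-53\right) = \left(-528\right) \left(-53\right) = 27984$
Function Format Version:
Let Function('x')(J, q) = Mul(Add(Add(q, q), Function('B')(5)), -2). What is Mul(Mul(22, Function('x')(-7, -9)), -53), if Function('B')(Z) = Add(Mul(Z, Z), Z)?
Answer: 27984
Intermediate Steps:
Function('B')(Z) = Add(Z, Pow(Z, 2)) (Function('B')(Z) = Add(Pow(Z, 2), Z) = Add(Z, Pow(Z, 2)))
Function('x')(J, q) = Add(-60, Mul(-4, q)) (Function('x')(J, q) = Mul(Add(Add(q, q), Mul(5, Add(1, 5))), -2) = Mul(Add(Mul(2, q), Mul(5, 6)), -2) = Mul(Add(Mul(2, q), 30), -2) = Mul(Add(30, Mul(2, q)), -2) = Add(-60, Mul(-4, q)))
Mul(Mul(22, Function('x')(-7, -9)), -53) = Mul(Mul(22, Add(-60, Mul(-4, -9))), -53) = Mul(Mul(22, Add(-60, 36)), -53) = Mul(Mul(22, -24), -53) = Mul(-528, -53) = 27984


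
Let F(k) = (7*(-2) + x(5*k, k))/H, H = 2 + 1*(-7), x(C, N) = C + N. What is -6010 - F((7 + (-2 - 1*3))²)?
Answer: -6008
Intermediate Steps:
H = -5 (H = 2 - 7 = -5)
F(k) = 14/5 - 6*k/5 (F(k) = (7*(-2) + (5*k + k))/(-5) = (-14 + 6*k)*(-⅕) = 14/5 - 6*k/5)
-6010 - F((7 + (-2 - 1*3))²) = -6010 - (14/5 - 6*(7 + (-2 - 1*3))²/5) = -6010 - (14/5 - 6*(7 + (-2 - 3))²/5) = -6010 - (14/5 - 6*(7 - 5)²/5) = -6010 - (14/5 - 6/5*2²) = -6010 - (14/5 - 6/5*4) = -6010 - (14/5 - 24/5) = -6010 - 1*(-2) = -6010 + 2 = -6008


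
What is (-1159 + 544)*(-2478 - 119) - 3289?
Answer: 1593866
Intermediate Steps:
(-1159 + 544)*(-2478 - 119) - 3289 = -615*(-2597) - 3289 = 1597155 - 3289 = 1593866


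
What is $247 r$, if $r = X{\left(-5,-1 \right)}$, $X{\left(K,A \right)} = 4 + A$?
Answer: $741$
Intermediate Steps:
$r = 3$ ($r = 4 - 1 = 3$)
$247 r = 247 \cdot 3 = 741$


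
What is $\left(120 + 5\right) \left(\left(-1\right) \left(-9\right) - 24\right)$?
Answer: $-1875$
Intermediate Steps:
$\left(120 + 5\right) \left(\left(-1\right) \left(-9\right) - 24\right) = 125 \left(9 - 24\right) = 125 \left(-15\right) = -1875$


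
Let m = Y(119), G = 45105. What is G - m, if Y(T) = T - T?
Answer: 45105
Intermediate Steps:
Y(T) = 0
m = 0
G - m = 45105 - 1*0 = 45105 + 0 = 45105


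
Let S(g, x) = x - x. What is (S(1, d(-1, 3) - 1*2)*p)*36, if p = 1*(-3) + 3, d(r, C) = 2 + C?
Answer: 0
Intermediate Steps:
S(g, x) = 0
p = 0 (p = -3 + 3 = 0)
(S(1, d(-1, 3) - 1*2)*p)*36 = (0*0)*36 = 0*36 = 0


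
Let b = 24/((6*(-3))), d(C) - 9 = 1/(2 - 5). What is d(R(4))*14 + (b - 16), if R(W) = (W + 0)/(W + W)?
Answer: 104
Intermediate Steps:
R(W) = ½ (R(W) = W/((2*W)) = W*(1/(2*W)) = ½)
d(C) = 26/3 (d(C) = 9 + 1/(2 - 5) = 9 + 1/(-3) = 9 - ⅓ = 26/3)
b = -4/3 (b = 24/(-18) = 24*(-1/18) = -4/3 ≈ -1.3333)
d(R(4))*14 + (b - 16) = (26/3)*14 + (-4/3 - 16) = 364/3 - 52/3 = 104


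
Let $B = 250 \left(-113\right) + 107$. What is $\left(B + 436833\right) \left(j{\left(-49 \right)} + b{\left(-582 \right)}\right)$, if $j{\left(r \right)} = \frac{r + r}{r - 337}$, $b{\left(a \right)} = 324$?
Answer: $\frac{25576228890}{193} \approx 1.3252 \cdot 10^{8}$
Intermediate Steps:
$B = -28143$ ($B = -28250 + 107 = -28143$)
$j{\left(r \right)} = \frac{2 r}{-337 + r}$
$\left(B + 436833\right) \left(j{\left(-49 \right)} + b{\left(-582 \right)}\right) = \left(-28143 + 436833\right) \left(2 \left(-49\right) \frac{1}{-337 - 49} + 324\right) = 408690 \left(2 \left(-49\right) \frac{1}{-386} + 324\right) = 408690 \left(2 \left(-49\right) \left(- \frac{1}{386}\right) + 324\right) = 408690 \left(\frac{49}{193} + 324\right) = 408690 \cdot \frac{62581}{193} = \frac{25576228890}{193}$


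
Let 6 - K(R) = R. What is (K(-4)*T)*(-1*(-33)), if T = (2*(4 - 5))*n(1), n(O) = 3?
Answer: -1980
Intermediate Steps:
K(R) = 6 - R
T = -6 (T = (2*(4 - 5))*3 = (2*(-1))*3 = -2*3 = -6)
(K(-4)*T)*(-1*(-33)) = ((6 - 1*(-4))*(-6))*(-1*(-33)) = ((6 + 4)*(-6))*33 = (10*(-6))*33 = -60*33 = -1980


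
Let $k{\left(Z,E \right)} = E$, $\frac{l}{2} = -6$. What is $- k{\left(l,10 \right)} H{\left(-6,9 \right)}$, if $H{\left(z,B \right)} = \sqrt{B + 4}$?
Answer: $- 10 \sqrt{13} \approx -36.056$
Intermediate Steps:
$l = -12$ ($l = 2 \left(-6\right) = -12$)
$H{\left(z,B \right)} = \sqrt{4 + B}$
$- k{\left(l,10 \right)} H{\left(-6,9 \right)} = \left(-1\right) 10 \sqrt{4 + 9} = - 10 \sqrt{13}$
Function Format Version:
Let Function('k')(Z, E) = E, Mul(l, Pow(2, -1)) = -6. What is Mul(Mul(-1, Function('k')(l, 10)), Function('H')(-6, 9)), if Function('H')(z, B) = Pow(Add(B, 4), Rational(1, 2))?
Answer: Mul(-10, Pow(13, Rational(1, 2))) ≈ -36.056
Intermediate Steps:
l = -12 (l = Mul(2, -6) = -12)
Function('H')(z, B) = Pow(Add(4, B), Rational(1, 2))
Mul(Mul(-1, Function('k')(l, 10)), Function('H')(-6, 9)) = Mul(Mul(-1, 10), Pow(Add(4, 9), Rational(1, 2))) = Mul(-10, Pow(13, Rational(1, 2)))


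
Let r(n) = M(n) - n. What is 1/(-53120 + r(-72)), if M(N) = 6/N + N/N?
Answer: -12/636565 ≈ -1.8851e-5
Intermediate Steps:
M(N) = 1 + 6/N (M(N) = 6/N + 1 = 1 + 6/N)
r(n) = -n + (6 + n)/n (r(n) = (6 + n)/n - n = -n + (6 + n)/n)
1/(-53120 + r(-72)) = 1/(-53120 + (1 - 1*(-72) + 6/(-72))) = 1/(-53120 + (1 + 72 + 6*(-1/72))) = 1/(-53120 + (1 + 72 - 1/12)) = 1/(-53120 + 875/12) = 1/(-636565/12) = -12/636565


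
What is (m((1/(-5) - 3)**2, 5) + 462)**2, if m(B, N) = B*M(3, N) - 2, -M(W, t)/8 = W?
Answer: 28686736/625 ≈ 45899.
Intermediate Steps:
M(W, t) = -8*W
m(B, N) = -2 - 24*B (m(B, N) = B*(-8*3) - 2 = B*(-24) - 2 = -24*B - 2 = -2 - 24*B)
(m((1/(-5) - 3)**2, 5) + 462)**2 = ((-2 - 24*(1/(-5) - 3)**2) + 462)**2 = ((-2 - 24*(-1/5 - 3)**2) + 462)**2 = ((-2 - 24*(-16/5)**2) + 462)**2 = ((-2 - 24*256/25) + 462)**2 = ((-2 - 6144/25) + 462)**2 = (-6194/25 + 462)**2 = (5356/25)**2 = 28686736/625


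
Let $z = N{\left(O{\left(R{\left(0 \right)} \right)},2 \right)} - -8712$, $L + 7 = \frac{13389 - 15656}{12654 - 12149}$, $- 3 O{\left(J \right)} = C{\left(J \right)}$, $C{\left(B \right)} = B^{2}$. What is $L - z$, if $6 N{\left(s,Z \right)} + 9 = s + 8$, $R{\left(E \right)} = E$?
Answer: $- \frac{26431667}{3030} \approx -8723.3$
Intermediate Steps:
$O{\left(J \right)} = - \frac{J^{2}}{3}$
$N{\left(s,Z \right)} = - \frac{1}{6} + \frac{s}{6}$ ($N{\left(s,Z \right)} = - \frac{3}{2} + \frac{s + 8}{6} = - \frac{3}{2} + \frac{8 + s}{6} = - \frac{3}{2} + \left(\frac{4}{3} + \frac{s}{6}\right) = - \frac{1}{6} + \frac{s}{6}$)
$L = - \frac{5802}{505}$ ($L = -7 + \frac{13389 - 15656}{12654 - 12149} = -7 - \frac{2267}{505} = - \frac{5802}{505} \approx -11.489$)
$z = \frac{52271}{6}$ ($z = \left(- \frac{1}{6} + \frac{\left(- \frac{1}{3}\right) 0^{2}}{6}\right) - -8712 = \left(- \frac{1}{6} + \frac{\left(- \frac{1}{3}\right) 0}{6}\right) + 8712 = \left(- \frac{1}{6} + \frac{1}{6} \cdot 0\right) + 8712 = \left(- \frac{1}{6} + 0\right) + 8712 = - \frac{1}{6} + 8712 = \frac{52271}{6} \approx 8711.8$)
$L - z = - \frac{5802}{505} - \frac{52271}{6} = - \frac{26431667}{3030}$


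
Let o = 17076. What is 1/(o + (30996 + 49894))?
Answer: 1/97966 ≈ 1.0208e-5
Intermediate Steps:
1/(o + (30996 + 49894)) = 1/(17076 + (30996 + 49894)) = 1/(17076 + 80890) = 1/97966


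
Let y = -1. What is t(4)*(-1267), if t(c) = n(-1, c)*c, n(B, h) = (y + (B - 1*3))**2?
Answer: -126700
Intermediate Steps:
n(B, h) = (-4 + B)**2 (n(B, h) = (-1 + (B - 1*3))**2 = (-1 + (B - 3))**2 = (-1 + (-3 + B))**2 = (-4 + B)**2)
t(c) = 25*c (t(c) = (-4 - 1)**2*c = (-5)**2*c = 25*c)
t(4)*(-1267) = (25*4)*(-1267) = 100*(-1267) = -126700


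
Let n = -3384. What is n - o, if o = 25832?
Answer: -29216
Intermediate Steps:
n - o = -3384 - 1*25832 = -3384 - 25832 = -29216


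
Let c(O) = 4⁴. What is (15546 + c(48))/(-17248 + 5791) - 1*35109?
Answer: -402259615/11457 ≈ -35110.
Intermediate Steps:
c(O) = 256
(15546 + c(48))/(-17248 + 5791) - 1*35109 = (15546 + 256)/(-17248 + 5791) - 1*35109 = 15802/(-11457) - 35109 = 15802*(-1/11457) - 35109 = -15802/11457 - 35109 = -402259615/11457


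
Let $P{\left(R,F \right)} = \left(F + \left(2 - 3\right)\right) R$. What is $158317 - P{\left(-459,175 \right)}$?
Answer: $238183$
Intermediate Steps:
$P{\left(R,F \right)} = R \left(-1 + F\right)$ ($P{\left(R,F \right)} = \left(F - 1\right) R = \left(-1 + F\right) R = R \left(-1 + F\right)$)
$158317 - P{\left(-459,175 \right)} = 158317 - - 459 \left(-1 + 175\right) = 158317 - \left(-459\right) 174 = 158317 - -79866 = 158317 + 79866 = 238183$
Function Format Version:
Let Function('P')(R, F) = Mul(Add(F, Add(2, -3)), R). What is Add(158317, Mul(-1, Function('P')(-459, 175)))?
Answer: 238183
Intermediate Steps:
Function('P')(R, F) = Mul(R, Add(-1, F)) (Function('P')(R, F) = Mul(Add(F, -1), R) = Mul(Add(-1, F), R) = Mul(R, Add(-1, F)))
Add(158317, Mul(-1, Function('P')(-459, 175))) = Add(158317, Mul(-1, Mul(-459, Add(-1, 175)))) = Add(158317, Mul(-1, Mul(-459, 174))) = Add(158317, Mul(-1, -79866)) = Add(158317, 79866) = 238183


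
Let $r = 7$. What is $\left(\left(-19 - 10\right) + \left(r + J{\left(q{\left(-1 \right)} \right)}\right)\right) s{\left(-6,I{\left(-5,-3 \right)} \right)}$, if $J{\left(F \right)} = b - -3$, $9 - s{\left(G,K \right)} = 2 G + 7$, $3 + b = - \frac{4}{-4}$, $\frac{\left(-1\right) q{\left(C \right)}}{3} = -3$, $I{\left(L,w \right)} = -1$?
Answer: $-294$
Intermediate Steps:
$q{\left(C \right)} = 9$ ($q{\left(C \right)} = \left(-3\right) \left(-3\right) = 9$)
$b = -2$ ($b = -3 - \frac{4}{-4} = -3 - -1 = -3 + 1 = -2$)
$s{\left(G,K \right)} = 2 - 2 G$ ($s{\left(G,K \right)} = 9 - \left(2 G + 7\right) = 9 - \left(7 + 2 G\right) = 2 - 2 G$)
$J{\left(F \right)} = 1$ ($J{\left(F \right)} = -2 - -3 = -2 + 3 = 1$)
$\left(\left(-19 - 10\right) + \left(r + J{\left(q{\left(-1 \right)} \right)}\right)\right) s{\left(-6,I{\left(-5,-3 \right)} \right)} = \left(\left(-19 - 10\right) + \left(7 + 1\right)\right) \left(2 - -12\right) = \left(\left(-19 - 10\right) + 8\right) \left(2 + 12\right) = \left(-29 + 8\right) 14 = \left(-21\right) 14 = -294$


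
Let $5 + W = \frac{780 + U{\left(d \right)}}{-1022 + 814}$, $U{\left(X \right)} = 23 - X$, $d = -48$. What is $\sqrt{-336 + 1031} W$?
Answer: $- \frac{1891 \sqrt{695}}{208} \approx -239.67$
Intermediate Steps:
$W = - \frac{1891}{208}$ ($W = -5 + \frac{780 + \left(23 - -48\right)}{-1022 + 814} = -5 + \frac{780 + \left(23 + 48\right)}{-208} = -5 + \left(780 + 71\right) \left(- \frac{1}{208}\right) = -5 + 851 \left(- \frac{1}{208}\right) = -5 - \frac{851}{208} = - \frac{1891}{208} \approx -9.0913$)
$\sqrt{-336 + 1031} W = \sqrt{-336 + 1031} \left(- \frac{1891}{208}\right) = \sqrt{695} \left(- \frac{1891}{208}\right) = - \frac{1891 \sqrt{695}}{208}$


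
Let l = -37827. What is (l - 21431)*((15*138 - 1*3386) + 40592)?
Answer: -2327417208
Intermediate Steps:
(l - 21431)*((15*138 - 1*3386) + 40592) = (-37827 - 21431)*((15*138 - 1*3386) + 40592) = -59258*((2070 - 3386) + 40592) = -59258*(-1316 + 40592) = -59258*39276 = -2327417208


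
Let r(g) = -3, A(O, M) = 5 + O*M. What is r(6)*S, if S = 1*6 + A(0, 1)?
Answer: -33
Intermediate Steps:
A(O, M) = 5 + M*O
S = 11 (S = 1*6 + (5 + 1*0) = 6 + (5 + 0) = 6 + 5 = 11)
r(6)*S = -3*11 = -33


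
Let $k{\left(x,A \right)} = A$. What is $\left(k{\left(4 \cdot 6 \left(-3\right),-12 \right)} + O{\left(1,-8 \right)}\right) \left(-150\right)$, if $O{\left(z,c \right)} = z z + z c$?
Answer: $2850$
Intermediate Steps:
$O{\left(z,c \right)} = z^{2} + c z$
$\left(k{\left(4 \cdot 6 \left(-3\right),-12 \right)} + O{\left(1,-8 \right)}\right) \left(-150\right) = \left(-12 + 1 \left(-8 + 1\right)\right) \left(-150\right) = \left(-12 + 1 \left(-7\right)\right) \left(-150\right) = \left(-12 - 7\right) \left(-150\right) = \left(-19\right) \left(-150\right) = 2850$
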